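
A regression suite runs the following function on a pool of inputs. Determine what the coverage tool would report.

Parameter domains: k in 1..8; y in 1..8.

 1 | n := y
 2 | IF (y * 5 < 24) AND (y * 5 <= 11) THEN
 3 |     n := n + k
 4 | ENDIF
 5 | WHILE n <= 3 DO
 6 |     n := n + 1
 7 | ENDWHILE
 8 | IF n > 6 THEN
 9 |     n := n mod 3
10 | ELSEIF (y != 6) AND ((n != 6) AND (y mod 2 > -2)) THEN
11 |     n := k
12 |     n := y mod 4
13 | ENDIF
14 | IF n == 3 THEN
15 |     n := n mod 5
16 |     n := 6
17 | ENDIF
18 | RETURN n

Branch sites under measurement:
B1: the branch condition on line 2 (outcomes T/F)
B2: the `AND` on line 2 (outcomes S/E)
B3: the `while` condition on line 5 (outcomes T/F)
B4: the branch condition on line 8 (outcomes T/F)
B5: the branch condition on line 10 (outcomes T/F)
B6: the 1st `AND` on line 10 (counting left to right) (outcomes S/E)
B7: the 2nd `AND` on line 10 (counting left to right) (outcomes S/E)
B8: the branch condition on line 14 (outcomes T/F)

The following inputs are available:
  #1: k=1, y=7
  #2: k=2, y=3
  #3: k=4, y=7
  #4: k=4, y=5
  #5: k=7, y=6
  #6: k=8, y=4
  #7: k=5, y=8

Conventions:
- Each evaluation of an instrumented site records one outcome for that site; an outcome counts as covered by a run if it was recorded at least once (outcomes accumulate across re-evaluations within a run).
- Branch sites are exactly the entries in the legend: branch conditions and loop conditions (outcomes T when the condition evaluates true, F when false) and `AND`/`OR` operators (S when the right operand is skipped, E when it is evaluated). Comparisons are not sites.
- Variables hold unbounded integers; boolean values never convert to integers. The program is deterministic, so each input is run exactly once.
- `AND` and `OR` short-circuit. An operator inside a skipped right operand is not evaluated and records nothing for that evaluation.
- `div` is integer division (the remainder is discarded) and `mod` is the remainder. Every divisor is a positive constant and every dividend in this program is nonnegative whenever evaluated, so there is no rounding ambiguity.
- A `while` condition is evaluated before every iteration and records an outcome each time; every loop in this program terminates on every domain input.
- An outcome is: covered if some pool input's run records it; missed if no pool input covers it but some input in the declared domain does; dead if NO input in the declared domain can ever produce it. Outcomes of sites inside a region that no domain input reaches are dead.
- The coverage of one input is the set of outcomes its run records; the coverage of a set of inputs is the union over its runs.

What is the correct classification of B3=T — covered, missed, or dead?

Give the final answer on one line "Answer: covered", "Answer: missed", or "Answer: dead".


B3=T is recorded by pool input(s) 2 -> covered
Answer: covered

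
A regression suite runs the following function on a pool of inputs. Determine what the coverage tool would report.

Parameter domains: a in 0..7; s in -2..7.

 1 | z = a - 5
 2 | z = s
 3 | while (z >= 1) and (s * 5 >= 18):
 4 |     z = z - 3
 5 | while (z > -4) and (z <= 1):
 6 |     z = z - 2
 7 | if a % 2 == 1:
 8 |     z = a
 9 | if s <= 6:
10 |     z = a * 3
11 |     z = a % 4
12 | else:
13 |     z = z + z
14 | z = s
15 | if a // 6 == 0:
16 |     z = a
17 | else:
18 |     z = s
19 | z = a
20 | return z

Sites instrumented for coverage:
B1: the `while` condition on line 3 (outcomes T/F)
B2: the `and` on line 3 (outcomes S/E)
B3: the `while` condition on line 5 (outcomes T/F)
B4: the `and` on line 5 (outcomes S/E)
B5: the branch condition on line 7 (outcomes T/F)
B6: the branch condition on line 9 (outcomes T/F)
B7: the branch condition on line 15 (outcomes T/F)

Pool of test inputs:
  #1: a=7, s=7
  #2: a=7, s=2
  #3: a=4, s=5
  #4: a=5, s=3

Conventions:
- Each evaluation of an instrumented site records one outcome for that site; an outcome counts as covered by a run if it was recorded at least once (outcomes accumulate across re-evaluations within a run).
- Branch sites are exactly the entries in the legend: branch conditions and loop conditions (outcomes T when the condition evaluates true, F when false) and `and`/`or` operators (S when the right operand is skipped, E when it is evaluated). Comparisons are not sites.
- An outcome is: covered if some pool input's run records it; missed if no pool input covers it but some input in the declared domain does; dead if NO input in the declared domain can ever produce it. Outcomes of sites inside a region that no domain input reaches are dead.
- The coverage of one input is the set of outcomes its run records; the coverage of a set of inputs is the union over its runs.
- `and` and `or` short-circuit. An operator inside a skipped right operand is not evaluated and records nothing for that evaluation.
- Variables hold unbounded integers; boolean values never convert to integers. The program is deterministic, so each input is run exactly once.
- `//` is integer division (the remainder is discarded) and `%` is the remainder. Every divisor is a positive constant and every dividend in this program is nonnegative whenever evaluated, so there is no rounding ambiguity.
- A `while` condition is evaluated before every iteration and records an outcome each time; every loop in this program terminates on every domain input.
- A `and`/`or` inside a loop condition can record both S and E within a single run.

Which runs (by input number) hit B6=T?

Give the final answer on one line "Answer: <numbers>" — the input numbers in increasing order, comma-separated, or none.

input #1 (a=7, s=7): does not record B6=T
input #2 (a=7, s=2): records B6=T
input #3 (a=4, s=5): records B6=T
input #4 (a=5, s=3): records B6=T

Answer: 2, 3, 4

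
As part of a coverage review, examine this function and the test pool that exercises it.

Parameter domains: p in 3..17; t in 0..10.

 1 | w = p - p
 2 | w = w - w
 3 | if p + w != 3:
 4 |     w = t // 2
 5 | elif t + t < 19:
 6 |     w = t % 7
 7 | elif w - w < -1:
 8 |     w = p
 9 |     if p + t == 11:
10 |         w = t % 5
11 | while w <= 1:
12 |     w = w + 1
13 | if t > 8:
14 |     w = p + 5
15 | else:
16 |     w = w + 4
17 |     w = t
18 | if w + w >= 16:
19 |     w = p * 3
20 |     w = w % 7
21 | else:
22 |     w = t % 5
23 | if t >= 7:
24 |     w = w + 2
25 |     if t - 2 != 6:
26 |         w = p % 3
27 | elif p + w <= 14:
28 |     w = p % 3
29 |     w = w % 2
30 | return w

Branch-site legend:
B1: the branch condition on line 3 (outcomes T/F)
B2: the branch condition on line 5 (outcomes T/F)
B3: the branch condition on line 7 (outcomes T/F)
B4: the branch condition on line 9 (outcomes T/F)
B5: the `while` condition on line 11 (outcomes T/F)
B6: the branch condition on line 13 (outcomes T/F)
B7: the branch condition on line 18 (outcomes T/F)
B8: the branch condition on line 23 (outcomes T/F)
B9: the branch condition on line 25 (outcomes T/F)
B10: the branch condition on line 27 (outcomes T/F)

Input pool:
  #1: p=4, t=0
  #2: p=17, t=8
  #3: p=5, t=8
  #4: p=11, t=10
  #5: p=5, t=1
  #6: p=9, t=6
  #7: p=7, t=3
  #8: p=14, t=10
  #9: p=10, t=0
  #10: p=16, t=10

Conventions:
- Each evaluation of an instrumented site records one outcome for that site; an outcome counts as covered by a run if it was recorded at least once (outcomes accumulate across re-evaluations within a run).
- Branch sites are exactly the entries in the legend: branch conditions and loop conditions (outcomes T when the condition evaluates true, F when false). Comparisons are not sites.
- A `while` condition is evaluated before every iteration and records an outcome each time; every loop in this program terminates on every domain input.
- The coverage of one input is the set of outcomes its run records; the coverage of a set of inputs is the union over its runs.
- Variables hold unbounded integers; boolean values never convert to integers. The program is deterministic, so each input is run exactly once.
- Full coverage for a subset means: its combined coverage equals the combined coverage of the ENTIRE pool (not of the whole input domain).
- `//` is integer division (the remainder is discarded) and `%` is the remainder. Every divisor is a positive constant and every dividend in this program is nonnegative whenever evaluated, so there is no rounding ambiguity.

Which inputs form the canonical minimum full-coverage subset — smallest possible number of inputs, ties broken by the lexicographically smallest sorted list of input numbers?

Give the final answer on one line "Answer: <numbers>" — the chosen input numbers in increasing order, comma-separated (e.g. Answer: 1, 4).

#1 (p=4, t=0) -> covered: B1=T, B5=T, B5=F, B6=F, B7=F, B8=F, B10=T
#2 (p=17, t=8) -> covered: B1=T, B5=F, B6=F, B7=T, B8=T, B9=F
#3 (p=5, t=8) -> covered: B1=T, B5=F, B6=F, B7=T, B8=T, B9=F
#4 (p=11, t=10) -> covered: B1=T, B5=F, B6=T, B7=T, B8=T, B9=T
#5 (p=5, t=1) -> covered: B1=T, B5=T, B5=F, B6=F, B7=F, B8=F, B10=T
#6 (p=9, t=6) -> covered: B1=T, B5=F, B6=F, B7=F, B8=F, B10=T
#7 (p=7, t=3) -> covered: B1=T, B5=T, B5=F, B6=F, B7=F, B8=F, B10=T
#8 (p=14, t=10) -> covered: B1=T, B5=F, B6=T, B7=T, B8=T, B9=T
#9 (p=10, t=0) -> covered: B1=T, B5=T, B5=F, B6=F, B7=F, B8=F, B10=T
#10 (p=16, t=10) -> covered: B1=T, B5=F, B6=T, B7=T, B8=T, B9=T
the full pool covers 12 outcomes: B1=T, B5=T, B5=F, B6=T, B6=F, B7=T, B7=F, B8=T, B8=F, B9=T, B9=F, B10=T
checked all size-1 subsets: none covers 12 outcomes (max 7/12)
checked all size-2 subsets: none covers 12 outcomes (max 11/12)
inputs {1, 2, 4} (size 3) cover everything; no size-3 subset with a lexicographically smaller index list covers all 12

Answer: 1, 2, 4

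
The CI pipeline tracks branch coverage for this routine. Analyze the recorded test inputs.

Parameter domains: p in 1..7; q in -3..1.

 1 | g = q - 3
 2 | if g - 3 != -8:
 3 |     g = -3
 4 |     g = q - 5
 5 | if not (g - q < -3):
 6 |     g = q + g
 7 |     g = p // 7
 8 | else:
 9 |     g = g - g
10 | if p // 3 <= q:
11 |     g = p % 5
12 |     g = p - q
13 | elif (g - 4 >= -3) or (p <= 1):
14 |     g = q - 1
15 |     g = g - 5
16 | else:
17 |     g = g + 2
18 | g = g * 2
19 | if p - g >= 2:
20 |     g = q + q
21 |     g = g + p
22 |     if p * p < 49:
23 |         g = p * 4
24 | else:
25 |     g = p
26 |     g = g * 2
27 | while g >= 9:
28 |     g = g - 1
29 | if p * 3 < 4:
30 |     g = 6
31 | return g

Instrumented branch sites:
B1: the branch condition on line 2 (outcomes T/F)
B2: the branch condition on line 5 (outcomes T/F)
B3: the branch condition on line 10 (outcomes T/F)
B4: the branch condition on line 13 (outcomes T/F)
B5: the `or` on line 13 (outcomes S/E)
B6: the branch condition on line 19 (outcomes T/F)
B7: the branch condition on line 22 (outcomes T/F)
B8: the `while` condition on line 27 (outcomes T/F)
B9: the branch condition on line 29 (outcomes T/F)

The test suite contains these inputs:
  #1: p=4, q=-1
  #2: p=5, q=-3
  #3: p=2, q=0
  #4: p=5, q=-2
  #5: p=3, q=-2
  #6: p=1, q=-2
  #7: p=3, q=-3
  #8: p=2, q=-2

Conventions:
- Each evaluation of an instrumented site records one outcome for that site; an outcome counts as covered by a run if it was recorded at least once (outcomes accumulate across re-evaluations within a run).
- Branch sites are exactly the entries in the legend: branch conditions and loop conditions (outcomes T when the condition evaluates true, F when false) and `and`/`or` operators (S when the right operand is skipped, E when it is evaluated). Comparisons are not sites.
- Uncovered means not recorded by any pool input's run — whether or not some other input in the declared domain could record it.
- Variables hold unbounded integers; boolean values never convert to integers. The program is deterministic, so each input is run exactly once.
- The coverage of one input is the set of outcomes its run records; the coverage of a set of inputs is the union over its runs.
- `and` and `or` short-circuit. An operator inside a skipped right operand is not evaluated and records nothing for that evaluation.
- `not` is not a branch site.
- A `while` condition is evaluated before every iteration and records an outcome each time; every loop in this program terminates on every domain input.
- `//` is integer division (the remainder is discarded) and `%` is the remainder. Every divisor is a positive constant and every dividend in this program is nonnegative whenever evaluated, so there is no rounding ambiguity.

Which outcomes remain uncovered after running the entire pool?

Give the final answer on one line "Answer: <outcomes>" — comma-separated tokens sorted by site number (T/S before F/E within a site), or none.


test 1 (p=4, q=-1) fires B1->T, B2->F, B3->F, B5->E, B4->F, B6->F, B8->F, B9->F; hits B1=T, B2=F, B3=F, B4=F, B5=E, B6=F, B8=F, B9=F
test 2 (p=5, q=-3) fires B1->T, B2->F, B3->F, B5->E, B4->F, B6->F, B8->T, B8->T, B8->F, B9->F; hits B1=T, B2=F, B3=F, B4=F, B5=E, B6=F, B8=T, B8=F, B9=F
test 3 (p=2, q=0) fires B1->T, B2->F, B3->T, B6->F, B8->F, B9->F; hits B1=T, B2=F, B3=T, B6=F, B8=F, B9=F
test 4 (p=5, q=-2) fires B1->F, B2->T, B3->F, B5->E, B4->F, B6->F, B8->T, B8->T, B8->F, B9->F; hits B1=F, B2=T, B3=F, B4=F, B5=E, B6=F, B8=T, B8=F, B9=F
test 5 (p=3, q=-2) fires B1->F, B2->T, B3->F, B5->E, B4->F, B6->F, B8->F, B9->F; hits B1=F, B2=T, B3=F, B4=F, B5=E, B6=F, B8=F, B9=F
test 6 (p=1, q=-2) fires B1->F, B2->T, B3->F, B5->E, B4->T, B6->T, B7->T, B8->F, B9->T; hits B1=F, B2=T, B3=F, B4=T, B5=E, B6=T, B7=T, B8=F, B9=T
test 7 (p=3, q=-3) fires B1->T, B2->F, B3->F, B5->E, B4->F, B6->F, B8->F, B9->F; hits B1=T, B2=F, B3=F, B4=F, B5=E, B6=F, B8=F, B9=F
test 8 (p=2, q=-2) fires B1->F, B2->T, B3->F, B5->E, B4->F, B6->F, B8->F, B9->F; hits B1=F, B2=T, B3=F, B4=F, B5=E, B6=F, B8=F, B9=F
union over the pool: B1=T, B1=F, B2=T, B2=F, B3=T, B3=F, B4=T, B4=F, B5=E, B6=T, B6=F, B7=T, B8=T, B8=F, B9=T, B9=F
uncovered (2 of 18): B5=S, B7=F
Answer: B5=S, B7=F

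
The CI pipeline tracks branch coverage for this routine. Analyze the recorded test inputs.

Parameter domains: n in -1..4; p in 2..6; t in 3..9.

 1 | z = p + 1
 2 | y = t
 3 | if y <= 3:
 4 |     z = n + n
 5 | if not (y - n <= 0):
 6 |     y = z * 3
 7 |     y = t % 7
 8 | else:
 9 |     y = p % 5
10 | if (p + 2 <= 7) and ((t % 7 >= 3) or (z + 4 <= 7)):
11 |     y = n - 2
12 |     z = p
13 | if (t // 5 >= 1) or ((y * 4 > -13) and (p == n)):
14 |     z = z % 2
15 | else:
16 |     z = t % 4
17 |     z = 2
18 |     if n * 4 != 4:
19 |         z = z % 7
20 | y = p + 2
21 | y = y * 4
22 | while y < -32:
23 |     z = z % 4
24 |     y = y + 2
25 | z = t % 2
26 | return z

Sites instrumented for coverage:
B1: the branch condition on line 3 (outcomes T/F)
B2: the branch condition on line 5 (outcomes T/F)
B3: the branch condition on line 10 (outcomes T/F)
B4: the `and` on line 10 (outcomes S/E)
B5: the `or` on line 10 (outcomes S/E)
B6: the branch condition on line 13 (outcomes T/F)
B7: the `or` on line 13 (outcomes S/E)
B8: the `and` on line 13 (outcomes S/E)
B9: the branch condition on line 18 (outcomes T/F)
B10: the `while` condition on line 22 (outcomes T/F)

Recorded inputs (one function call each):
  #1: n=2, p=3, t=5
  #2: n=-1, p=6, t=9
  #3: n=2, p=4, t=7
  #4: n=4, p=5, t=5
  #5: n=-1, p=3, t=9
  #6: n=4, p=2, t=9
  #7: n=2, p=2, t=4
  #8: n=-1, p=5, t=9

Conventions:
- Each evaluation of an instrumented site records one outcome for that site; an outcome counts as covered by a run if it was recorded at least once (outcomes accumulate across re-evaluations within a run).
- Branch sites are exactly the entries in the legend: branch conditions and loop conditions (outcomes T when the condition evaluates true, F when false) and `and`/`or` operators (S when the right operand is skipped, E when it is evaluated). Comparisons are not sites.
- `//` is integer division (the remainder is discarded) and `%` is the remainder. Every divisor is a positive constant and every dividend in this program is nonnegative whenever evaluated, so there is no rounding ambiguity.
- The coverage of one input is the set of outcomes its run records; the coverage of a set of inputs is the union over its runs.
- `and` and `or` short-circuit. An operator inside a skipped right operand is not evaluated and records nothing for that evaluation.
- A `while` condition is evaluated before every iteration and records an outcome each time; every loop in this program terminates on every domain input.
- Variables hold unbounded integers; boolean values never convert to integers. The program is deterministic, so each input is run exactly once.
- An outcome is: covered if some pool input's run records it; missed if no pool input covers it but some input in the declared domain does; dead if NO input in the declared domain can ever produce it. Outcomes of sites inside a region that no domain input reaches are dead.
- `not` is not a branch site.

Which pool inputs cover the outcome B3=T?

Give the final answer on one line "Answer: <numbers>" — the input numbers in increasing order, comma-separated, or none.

input #1 (n=2, p=3, t=5): hits B3=T
input #2 (n=-1, p=6, t=9): never hits B3=T
input #3 (n=2, p=4, t=7): never hits B3=T
input #4 (n=4, p=5, t=5): hits B3=T
input #5 (n=-1, p=3, t=9): never hits B3=T
input #6 (n=4, p=2, t=9): hits B3=T
input #7 (n=2, p=2, t=4): hits B3=T
input #8 (n=-1, p=5, t=9): never hits B3=T

Answer: 1, 4, 6, 7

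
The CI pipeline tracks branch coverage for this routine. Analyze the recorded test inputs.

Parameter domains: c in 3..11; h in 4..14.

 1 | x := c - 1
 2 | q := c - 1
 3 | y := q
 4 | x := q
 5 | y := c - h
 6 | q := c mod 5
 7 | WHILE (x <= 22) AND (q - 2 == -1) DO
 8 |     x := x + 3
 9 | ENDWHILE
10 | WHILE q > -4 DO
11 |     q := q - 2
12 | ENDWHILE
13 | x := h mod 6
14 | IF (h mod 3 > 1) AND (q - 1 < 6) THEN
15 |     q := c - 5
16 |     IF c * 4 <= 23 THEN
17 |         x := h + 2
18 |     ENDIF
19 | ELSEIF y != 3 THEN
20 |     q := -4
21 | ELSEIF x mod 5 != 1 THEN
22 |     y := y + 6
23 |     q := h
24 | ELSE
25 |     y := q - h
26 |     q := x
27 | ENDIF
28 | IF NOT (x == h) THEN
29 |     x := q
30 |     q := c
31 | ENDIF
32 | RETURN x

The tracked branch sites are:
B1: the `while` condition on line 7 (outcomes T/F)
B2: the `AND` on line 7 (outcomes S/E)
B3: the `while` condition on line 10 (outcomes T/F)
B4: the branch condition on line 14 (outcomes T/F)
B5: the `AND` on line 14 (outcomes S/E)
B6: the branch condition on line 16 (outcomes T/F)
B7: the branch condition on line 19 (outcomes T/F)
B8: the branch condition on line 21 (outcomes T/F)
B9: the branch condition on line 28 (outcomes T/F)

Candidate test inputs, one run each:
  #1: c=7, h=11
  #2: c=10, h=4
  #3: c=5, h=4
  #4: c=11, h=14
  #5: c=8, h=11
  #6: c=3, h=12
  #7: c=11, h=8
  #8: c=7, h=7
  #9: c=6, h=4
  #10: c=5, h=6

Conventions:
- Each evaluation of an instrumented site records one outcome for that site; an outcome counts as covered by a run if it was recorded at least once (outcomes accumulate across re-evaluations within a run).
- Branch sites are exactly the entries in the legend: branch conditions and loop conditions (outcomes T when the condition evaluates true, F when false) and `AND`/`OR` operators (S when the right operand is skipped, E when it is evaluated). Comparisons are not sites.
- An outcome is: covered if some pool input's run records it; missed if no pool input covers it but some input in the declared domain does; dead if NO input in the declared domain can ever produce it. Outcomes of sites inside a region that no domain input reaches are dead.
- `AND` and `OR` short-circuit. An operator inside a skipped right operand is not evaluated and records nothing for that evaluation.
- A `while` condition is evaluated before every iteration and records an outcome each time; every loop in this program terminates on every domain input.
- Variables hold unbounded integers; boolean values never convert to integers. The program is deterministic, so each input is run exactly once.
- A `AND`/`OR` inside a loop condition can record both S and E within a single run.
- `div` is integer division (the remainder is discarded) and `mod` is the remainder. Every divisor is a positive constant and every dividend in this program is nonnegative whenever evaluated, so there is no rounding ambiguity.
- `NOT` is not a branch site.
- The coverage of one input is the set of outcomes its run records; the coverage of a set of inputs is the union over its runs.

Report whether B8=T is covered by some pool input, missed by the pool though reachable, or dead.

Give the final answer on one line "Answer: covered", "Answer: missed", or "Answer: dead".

no pool input records B8=T
but domain input (c=7, h=4) does record it -> reachable, so missed

Answer: missed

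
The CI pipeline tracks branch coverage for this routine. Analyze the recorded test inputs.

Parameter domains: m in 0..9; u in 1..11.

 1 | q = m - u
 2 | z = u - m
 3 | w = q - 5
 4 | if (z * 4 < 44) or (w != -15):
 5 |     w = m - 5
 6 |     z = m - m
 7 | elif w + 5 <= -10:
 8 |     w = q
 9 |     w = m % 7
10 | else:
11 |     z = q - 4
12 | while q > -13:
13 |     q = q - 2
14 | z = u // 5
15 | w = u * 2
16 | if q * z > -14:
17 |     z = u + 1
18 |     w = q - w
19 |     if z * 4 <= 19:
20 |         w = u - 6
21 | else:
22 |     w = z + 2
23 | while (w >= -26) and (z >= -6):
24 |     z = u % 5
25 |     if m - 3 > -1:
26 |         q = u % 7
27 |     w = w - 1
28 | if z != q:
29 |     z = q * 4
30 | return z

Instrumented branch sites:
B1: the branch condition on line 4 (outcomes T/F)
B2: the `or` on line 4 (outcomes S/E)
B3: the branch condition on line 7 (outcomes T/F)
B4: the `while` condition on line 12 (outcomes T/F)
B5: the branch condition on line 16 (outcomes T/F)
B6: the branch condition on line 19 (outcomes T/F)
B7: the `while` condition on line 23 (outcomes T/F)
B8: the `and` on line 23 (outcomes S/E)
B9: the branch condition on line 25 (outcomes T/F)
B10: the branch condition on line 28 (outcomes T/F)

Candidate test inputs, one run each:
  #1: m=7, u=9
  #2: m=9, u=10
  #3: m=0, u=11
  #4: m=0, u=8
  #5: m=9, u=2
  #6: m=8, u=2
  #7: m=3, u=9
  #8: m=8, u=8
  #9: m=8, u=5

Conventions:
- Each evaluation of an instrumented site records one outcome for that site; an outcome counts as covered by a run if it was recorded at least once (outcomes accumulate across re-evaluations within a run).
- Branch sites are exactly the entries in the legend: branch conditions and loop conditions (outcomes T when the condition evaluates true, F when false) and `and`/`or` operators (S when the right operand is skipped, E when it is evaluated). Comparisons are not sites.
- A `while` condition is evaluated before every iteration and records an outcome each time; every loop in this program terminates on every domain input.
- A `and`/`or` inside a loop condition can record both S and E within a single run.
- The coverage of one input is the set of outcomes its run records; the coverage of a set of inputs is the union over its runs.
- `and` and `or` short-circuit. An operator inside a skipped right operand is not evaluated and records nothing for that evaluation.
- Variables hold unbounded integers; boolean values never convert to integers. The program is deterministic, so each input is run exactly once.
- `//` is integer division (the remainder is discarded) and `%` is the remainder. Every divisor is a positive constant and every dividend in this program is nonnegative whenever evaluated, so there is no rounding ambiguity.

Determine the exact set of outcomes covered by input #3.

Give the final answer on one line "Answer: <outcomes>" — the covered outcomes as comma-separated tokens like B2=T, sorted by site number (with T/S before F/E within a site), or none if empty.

Running input #3 (m=0, u=11), event by event:
  B2->E, B1->T, B4->T, B4->F, B5->F, B8->E, B7->T, B9->F, B8->E, B7->T
  B9->F, B8->E, B7->T, B9->F, B8->E, B7->T, B9->F, B8->E, B7->T, B9->F
  B8->E, B7->T, B9->F, B8->E, B7->T, B9->F, B8->E, B7->T, B9->F, B8->E
  B7->T, B9->F, B8->E, B7->T, B9->F, B8->E, B7->T, B9->F, B8->E, B7->T
  B9->F, B8->E, B7->T, B9->F, B8->E, B7->T, B9->F, B8->E, B7->T, B9->F
  B8->E, B7->T, B9->F, B8->E, B7->T, B9->F, B8->E, B7->T, B9->F, B8->E
  B7->T, B9->F, B8->E, B7->T, B9->F, B8->E, B7->T, B9->F, B8->E, B7->T
  B9->F, B8->E, B7->T, B9->F, B8->E, B7->T, B9->F, B8->E, B7->T, B9->F
  B8->E, B7->T, B9->F, B8->E, B7->T, B9->F, B8->E, B7->T, B9->F, B8->E
  B7->T, B9->F, B8->E, B7->T, B9->F, B8->E, B7->T, B9->F, B8->S, B7->F
  B10->T
distinct outcomes covered: B1=T, B2=E, B4=T, B4=F, B5=F, B7=T, B7=F, B8=S, B8=E, B9=F, B10=T

Answer: B1=T, B2=E, B4=T, B4=F, B5=F, B7=T, B7=F, B8=S, B8=E, B9=F, B10=T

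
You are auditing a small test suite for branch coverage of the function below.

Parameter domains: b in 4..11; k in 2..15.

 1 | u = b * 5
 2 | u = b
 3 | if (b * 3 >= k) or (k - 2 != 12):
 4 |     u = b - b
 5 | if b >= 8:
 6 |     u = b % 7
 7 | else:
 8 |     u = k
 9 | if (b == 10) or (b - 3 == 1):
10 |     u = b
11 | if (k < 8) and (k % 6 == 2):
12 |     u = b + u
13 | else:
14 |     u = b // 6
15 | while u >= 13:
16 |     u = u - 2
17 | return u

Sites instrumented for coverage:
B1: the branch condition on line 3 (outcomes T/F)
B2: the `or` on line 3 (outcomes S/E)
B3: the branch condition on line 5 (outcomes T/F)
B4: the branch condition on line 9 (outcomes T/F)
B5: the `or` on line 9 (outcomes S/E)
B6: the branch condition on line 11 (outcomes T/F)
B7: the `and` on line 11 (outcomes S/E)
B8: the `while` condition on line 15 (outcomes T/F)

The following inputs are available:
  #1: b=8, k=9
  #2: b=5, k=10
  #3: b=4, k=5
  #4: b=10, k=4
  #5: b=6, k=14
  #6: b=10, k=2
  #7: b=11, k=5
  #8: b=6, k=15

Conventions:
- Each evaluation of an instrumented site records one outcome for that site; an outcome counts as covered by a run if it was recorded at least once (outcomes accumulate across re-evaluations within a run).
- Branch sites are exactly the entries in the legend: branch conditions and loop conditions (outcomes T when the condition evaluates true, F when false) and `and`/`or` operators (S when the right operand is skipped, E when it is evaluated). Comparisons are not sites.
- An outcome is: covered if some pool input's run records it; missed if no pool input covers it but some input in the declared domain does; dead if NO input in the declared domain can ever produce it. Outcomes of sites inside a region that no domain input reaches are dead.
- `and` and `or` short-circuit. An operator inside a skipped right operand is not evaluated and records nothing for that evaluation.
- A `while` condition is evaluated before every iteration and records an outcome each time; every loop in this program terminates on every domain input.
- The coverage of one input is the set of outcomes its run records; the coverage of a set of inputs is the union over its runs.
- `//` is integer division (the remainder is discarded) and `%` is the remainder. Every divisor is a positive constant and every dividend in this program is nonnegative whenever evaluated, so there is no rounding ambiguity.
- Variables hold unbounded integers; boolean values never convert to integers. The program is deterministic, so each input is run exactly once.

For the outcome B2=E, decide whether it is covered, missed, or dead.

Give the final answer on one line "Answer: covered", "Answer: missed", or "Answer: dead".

no pool input records B2=E
but domain input (b=4, k=13) does record it -> reachable, so missed

Answer: missed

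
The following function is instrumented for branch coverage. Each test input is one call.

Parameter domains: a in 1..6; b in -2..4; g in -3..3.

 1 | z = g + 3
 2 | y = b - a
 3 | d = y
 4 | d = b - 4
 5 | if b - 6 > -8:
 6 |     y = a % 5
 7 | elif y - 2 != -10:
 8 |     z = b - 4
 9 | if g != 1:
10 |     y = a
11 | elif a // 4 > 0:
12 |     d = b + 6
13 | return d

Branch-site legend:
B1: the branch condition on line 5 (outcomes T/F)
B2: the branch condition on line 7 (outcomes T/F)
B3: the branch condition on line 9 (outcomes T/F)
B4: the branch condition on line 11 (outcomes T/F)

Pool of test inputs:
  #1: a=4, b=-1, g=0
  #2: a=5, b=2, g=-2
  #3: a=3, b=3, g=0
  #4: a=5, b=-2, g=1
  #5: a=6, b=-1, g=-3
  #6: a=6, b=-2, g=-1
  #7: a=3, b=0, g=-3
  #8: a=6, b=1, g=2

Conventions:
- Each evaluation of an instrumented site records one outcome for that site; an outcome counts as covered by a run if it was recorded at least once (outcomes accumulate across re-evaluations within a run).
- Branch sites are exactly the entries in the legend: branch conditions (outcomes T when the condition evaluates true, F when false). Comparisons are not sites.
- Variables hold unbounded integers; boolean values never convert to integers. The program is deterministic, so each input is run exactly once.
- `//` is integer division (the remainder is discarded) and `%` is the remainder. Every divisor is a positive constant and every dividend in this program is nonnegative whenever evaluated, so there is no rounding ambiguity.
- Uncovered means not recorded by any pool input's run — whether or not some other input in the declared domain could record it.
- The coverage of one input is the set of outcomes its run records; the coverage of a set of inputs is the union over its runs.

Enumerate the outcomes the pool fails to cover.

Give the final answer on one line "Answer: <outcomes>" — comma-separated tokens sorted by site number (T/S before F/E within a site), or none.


input #1, a=4, b=-1, g=0: outcomes B1=T, B3=T
input #2, a=5, b=2, g=-2: outcomes B1=T, B3=T
input #3, a=3, b=3, g=0: outcomes B1=T, B3=T
input #4, a=5, b=-2, g=1: outcomes B1=F, B2=T, B3=F, B4=T
input #5, a=6, b=-1, g=-3: outcomes B1=T, B3=T
input #6, a=6, b=-2, g=-1: outcomes B1=F, B2=F, B3=T
input #7, a=3, b=0, g=-3: outcomes B1=T, B3=T
input #8, a=6, b=1, g=2: outcomes B1=T, B3=T
union over the pool: B1=T, B1=F, B2=T, B2=F, B3=T, B3=F, B4=T
uncovered (1 of 8): B4=F
Answer: B4=F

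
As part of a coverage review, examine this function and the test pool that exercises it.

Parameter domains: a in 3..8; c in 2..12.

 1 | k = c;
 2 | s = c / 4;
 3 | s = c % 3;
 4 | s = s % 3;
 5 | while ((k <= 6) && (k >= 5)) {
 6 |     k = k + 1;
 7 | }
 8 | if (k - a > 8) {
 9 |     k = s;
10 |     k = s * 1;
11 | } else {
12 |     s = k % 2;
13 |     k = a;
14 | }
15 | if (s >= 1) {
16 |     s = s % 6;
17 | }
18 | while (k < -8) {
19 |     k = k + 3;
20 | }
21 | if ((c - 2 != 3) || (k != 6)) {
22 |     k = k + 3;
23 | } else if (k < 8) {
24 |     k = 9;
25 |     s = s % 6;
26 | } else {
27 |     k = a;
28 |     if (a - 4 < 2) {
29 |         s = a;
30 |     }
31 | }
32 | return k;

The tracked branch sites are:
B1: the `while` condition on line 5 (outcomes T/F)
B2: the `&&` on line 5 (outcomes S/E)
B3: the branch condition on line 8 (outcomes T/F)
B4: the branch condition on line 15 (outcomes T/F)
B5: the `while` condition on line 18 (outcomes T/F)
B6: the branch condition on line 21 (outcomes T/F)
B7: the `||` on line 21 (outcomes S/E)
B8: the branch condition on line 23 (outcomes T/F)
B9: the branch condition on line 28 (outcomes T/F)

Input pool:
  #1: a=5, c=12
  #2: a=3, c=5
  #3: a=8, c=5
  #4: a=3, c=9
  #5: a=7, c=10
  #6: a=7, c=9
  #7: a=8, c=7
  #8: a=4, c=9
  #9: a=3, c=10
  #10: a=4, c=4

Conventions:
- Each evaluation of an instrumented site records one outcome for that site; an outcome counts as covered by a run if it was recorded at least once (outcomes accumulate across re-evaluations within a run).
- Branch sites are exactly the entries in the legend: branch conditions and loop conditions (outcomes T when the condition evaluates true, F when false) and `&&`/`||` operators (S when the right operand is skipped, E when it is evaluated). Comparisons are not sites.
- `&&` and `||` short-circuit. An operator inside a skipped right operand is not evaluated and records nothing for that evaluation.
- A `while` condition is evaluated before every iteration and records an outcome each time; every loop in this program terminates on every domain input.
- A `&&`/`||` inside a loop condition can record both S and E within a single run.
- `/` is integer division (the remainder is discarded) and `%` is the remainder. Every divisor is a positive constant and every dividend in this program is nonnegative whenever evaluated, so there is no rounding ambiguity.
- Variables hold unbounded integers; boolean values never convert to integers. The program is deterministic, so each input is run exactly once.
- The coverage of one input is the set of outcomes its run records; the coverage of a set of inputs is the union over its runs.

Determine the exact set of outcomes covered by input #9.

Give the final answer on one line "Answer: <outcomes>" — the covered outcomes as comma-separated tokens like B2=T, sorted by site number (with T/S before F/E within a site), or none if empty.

Running input #9 (a=3, c=10), event by event:
  B2->S, B1->F, B3->F, B4->F, B5->F, B7->S, B6->T
distinct outcomes covered: B1=F, B2=S, B3=F, B4=F, B5=F, B6=T, B7=S

Answer: B1=F, B2=S, B3=F, B4=F, B5=F, B6=T, B7=S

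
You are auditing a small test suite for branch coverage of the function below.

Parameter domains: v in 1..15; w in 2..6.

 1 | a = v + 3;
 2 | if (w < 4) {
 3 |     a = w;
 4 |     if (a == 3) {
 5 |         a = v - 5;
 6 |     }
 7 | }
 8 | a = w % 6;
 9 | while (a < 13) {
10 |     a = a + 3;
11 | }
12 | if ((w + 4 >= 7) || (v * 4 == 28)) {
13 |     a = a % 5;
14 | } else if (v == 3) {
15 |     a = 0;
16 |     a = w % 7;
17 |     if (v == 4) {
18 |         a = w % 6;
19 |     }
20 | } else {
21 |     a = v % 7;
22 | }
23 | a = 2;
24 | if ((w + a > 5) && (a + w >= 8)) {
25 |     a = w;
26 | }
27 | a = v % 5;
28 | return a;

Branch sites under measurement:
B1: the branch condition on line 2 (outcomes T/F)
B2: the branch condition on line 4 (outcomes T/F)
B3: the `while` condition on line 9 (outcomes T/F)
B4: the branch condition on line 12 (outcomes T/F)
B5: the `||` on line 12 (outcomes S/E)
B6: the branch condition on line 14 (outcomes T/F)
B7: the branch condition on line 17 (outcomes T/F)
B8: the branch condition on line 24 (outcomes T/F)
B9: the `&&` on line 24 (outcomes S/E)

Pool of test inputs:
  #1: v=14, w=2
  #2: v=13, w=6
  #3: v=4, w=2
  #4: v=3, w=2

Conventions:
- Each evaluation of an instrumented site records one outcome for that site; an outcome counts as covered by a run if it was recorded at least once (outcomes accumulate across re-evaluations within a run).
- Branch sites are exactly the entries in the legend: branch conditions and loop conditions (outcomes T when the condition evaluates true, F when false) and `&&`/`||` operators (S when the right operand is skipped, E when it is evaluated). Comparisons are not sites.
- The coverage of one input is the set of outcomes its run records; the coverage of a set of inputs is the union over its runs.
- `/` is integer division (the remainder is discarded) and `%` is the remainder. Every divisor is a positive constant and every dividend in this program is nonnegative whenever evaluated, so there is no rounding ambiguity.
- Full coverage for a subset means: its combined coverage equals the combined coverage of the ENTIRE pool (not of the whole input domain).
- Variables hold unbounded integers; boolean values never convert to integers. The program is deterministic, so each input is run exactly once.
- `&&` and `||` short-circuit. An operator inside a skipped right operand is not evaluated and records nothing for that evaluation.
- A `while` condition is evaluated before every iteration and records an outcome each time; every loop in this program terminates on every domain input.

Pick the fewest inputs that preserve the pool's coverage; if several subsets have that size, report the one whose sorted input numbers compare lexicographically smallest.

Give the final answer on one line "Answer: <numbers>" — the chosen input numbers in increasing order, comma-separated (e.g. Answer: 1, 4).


input #1, v=14, w=2: outcomes B1=T, B2=F, B3=T, B3=F, B4=F, B5=E, B6=F, B8=F, B9=S
input #2, v=13, w=6: outcomes B1=F, B3=T, B3=F, B4=T, B5=S, B8=T, B9=E
input #3, v=4, w=2: outcomes B1=T, B2=F, B3=T, B3=F, B4=F, B5=E, B6=F, B8=F, B9=S
input #4, v=3, w=2: outcomes B1=T, B2=F, B3=T, B3=F, B4=F, B5=E, B6=T, B7=F, B8=F, B9=S
union over all inputs: B1=T, B1=F, B2=F, B3=T, B3=F, B4=T, B4=F, B5=S, B5=E, B6=T, B6=F, B7=F, B8=T, B8=F, B9=S, B9=E (16 outcomes)
no size-1 subset reaches all 16 outcomes (best union: 10/16)
no size-2 subset reaches all 16 outcomes (best union: 15/16)
at size 3, {1, 2, 4} reaches all 16 outcomes; every lexicographically earlier size-3 subset fails
Answer: 1, 2, 4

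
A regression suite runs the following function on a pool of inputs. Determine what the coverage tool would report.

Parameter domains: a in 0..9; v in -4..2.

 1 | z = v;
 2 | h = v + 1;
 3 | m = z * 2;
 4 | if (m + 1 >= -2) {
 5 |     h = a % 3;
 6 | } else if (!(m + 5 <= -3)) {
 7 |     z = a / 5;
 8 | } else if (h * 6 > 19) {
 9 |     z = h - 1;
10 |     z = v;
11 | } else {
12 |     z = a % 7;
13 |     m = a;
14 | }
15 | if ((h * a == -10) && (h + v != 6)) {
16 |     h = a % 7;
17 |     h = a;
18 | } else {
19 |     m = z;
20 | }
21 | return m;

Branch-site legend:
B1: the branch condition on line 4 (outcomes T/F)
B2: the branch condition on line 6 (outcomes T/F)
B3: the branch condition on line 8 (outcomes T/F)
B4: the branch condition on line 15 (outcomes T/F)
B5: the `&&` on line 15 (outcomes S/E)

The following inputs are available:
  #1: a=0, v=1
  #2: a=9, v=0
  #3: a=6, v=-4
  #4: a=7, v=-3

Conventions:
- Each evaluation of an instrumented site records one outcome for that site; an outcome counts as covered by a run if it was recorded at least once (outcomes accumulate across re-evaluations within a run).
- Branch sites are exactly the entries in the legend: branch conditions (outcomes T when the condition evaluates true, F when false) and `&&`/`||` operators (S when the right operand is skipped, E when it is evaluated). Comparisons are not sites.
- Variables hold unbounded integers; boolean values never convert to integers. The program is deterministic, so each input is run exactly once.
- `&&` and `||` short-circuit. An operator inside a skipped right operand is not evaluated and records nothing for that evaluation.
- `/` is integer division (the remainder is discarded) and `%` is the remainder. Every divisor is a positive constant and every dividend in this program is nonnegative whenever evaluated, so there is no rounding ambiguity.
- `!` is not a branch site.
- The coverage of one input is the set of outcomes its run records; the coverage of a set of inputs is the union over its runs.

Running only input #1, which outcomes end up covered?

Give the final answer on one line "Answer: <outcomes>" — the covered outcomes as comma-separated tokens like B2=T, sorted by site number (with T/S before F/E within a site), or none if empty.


Running input #1 (a=0, v=1), event by event:
  B1->T, B5->S, B4->F
collecting distinct outcomes: B1=T, B4=F, B5=S
Answer: B1=T, B4=F, B5=S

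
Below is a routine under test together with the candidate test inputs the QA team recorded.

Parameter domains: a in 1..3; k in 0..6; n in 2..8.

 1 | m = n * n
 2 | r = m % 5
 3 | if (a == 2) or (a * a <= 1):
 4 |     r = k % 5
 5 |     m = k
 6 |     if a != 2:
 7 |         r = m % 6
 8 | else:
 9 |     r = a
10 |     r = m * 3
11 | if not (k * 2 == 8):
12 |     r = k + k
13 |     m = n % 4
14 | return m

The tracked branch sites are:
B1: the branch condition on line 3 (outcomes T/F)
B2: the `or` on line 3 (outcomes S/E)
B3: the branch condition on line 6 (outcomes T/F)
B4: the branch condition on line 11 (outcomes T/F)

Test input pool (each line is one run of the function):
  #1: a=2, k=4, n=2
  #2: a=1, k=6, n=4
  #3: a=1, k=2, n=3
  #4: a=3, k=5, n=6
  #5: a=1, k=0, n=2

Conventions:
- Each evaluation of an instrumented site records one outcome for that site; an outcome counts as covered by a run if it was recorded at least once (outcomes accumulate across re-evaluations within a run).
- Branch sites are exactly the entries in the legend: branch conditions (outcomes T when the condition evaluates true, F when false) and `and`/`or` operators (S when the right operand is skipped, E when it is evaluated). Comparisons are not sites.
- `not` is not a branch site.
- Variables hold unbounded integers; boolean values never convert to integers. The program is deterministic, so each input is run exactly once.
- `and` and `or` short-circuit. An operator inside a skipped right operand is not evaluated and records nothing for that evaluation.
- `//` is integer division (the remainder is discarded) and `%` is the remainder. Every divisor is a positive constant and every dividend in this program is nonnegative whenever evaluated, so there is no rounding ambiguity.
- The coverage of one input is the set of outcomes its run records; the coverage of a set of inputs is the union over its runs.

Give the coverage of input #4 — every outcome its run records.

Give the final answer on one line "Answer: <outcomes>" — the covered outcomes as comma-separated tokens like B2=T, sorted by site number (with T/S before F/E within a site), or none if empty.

Event log for input #4 (a=3, k=5, n=6):
  B2->E, B1->F, B4->T
collecting distinct outcomes: B1=F, B2=E, B4=T

Answer: B1=F, B2=E, B4=T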